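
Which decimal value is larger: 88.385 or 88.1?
88.385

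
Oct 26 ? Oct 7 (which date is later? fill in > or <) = >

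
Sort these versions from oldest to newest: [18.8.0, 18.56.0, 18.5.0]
[18.5.0, 18.8.0, 18.56.0]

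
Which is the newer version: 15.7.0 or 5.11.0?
15.7.0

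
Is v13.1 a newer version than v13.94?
No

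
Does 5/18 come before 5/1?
No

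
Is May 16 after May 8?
Yes. Day 16 comes after day 8 in May — this is a date comparison, not a decimal one (the decimal 5.16 would be smaller than 5.8).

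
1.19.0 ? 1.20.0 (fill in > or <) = <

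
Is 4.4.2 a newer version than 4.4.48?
No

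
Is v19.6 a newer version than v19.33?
No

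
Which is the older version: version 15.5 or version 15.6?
version 15.5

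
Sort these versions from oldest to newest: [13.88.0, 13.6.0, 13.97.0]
[13.6.0, 13.88.0, 13.97.0]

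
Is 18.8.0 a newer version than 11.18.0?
Yes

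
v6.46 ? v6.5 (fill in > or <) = >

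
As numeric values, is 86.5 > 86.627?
False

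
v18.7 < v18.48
True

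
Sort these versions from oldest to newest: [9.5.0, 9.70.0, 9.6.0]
[9.5.0, 9.6.0, 9.70.0]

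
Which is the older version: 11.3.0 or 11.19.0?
11.3.0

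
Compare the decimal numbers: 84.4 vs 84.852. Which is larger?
84.852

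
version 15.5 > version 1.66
True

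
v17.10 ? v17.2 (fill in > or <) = >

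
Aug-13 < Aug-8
False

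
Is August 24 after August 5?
Yes. Day 24 comes after day 5 in August — this is a date comparison, not a decimal one (the decimal 8.24 would be smaller than 8.5).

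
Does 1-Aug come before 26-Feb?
No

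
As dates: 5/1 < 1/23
False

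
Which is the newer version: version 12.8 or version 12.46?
version 12.46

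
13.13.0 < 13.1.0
False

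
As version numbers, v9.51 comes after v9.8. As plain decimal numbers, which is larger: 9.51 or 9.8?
9.8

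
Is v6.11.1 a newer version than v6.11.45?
No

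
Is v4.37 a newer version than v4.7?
Yes. Version numbers are compared segment by segment as integers, not as decimals: minor version 37 > 7, so v4.37 > v4.7 (even though the decimal 4.37 < 4.7).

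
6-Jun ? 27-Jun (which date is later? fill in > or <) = <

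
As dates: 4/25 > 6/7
False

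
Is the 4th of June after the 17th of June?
No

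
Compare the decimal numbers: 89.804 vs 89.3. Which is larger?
89.804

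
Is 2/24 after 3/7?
No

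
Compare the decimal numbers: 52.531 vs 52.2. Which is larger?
52.531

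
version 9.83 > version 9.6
True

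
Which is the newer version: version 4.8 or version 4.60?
version 4.60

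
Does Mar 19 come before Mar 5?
No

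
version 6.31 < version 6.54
True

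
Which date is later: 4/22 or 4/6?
4/22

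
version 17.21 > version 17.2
True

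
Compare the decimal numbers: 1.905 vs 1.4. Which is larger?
1.905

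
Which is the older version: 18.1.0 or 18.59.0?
18.1.0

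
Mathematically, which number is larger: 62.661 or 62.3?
62.661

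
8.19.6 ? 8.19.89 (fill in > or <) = <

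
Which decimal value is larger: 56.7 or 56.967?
56.967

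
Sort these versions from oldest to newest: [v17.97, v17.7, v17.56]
[v17.7, v17.56, v17.97]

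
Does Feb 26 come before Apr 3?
Yes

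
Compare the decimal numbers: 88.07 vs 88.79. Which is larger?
88.79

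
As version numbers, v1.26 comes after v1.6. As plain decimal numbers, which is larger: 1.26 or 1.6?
1.6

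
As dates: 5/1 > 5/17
False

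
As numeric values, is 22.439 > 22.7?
False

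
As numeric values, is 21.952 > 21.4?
True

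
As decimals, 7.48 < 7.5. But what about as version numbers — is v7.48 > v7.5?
True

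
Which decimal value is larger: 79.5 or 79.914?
79.914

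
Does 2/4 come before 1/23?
No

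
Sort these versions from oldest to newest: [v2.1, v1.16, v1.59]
[v1.16, v1.59, v2.1]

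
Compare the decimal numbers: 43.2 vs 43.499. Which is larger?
43.499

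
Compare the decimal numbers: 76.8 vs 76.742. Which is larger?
76.8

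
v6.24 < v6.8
False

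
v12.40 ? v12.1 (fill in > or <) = >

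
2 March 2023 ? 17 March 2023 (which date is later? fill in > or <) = <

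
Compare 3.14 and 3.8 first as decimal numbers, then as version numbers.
As decimals: 3.14 < 3.8. As versions: v3.14 > v3.8 (minor version 14 > 8).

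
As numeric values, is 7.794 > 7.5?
True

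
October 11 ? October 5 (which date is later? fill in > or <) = >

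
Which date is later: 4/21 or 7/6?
7/6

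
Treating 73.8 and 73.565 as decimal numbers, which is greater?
73.8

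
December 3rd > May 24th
True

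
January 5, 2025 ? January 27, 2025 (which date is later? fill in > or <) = <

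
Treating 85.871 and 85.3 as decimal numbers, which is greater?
85.871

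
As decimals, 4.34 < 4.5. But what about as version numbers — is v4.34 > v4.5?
True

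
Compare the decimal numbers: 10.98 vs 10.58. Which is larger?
10.98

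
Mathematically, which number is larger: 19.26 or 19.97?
19.97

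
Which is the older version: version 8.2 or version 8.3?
version 8.2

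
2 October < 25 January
False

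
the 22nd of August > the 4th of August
True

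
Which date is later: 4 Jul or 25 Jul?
25 Jul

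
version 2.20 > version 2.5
True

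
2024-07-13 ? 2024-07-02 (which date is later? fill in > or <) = >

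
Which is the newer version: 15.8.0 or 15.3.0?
15.8.0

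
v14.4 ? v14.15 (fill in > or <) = <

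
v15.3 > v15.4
False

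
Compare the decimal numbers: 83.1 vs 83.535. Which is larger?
83.535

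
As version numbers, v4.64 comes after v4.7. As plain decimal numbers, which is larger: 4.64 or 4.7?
4.7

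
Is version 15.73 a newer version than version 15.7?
Yes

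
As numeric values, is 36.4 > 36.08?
True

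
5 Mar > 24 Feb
True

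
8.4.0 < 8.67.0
True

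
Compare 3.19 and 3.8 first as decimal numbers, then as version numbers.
As decimals: 3.19 < 3.8. As versions: v3.19 > v3.8 (minor version 19 > 8).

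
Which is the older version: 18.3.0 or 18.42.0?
18.3.0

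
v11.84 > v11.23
True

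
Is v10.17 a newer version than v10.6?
Yes. Version numbers are compared segment by segment as integers, not as decimals: minor version 17 > 6, so v10.17 > v10.6 (even though the decimal 10.17 < 10.6).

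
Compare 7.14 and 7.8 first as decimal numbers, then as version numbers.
As decimals: 7.14 < 7.8. As versions: v7.14 > v7.8 (minor version 14 > 8).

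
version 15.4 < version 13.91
False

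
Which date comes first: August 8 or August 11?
August 8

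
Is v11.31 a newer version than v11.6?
Yes. Version numbers are compared segment by segment as integers, not as decimals: minor version 31 > 6, so v11.31 > v11.6 (even though the decimal 11.31 < 11.6).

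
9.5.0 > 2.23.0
True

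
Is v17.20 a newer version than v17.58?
No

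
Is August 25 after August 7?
Yes. Day 25 comes after day 7 in August — this is a date comparison, not a decimal one (the decimal 8.25 would be smaller than 8.7).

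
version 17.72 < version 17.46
False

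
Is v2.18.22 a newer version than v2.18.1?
Yes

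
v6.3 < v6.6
True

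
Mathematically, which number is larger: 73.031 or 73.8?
73.8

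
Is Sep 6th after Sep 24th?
No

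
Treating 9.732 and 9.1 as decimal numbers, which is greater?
9.732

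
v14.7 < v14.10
True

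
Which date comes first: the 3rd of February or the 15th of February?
the 3rd of February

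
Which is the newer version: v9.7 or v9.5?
v9.7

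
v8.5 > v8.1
True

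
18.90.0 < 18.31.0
False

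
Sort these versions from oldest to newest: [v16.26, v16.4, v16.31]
[v16.4, v16.26, v16.31]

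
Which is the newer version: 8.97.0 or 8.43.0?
8.97.0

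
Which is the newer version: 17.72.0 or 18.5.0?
18.5.0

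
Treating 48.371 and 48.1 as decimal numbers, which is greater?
48.371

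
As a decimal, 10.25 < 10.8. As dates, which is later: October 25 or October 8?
October 25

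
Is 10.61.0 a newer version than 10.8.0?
Yes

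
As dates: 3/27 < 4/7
True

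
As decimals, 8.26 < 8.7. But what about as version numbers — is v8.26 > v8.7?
True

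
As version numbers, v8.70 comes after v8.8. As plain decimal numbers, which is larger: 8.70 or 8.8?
8.8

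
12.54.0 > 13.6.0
False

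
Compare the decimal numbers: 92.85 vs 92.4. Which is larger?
92.85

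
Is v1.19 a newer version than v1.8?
Yes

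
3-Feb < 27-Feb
True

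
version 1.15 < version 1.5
False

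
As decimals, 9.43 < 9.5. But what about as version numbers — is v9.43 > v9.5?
True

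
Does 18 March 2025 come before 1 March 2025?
No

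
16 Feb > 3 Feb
True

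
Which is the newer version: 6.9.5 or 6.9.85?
6.9.85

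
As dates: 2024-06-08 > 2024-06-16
False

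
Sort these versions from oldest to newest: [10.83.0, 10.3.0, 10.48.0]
[10.3.0, 10.48.0, 10.83.0]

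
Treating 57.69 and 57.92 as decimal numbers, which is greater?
57.92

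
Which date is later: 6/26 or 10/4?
10/4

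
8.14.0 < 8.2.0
False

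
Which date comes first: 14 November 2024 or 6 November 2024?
6 November 2024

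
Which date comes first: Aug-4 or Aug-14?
Aug-4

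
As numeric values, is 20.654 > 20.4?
True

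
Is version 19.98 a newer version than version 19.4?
Yes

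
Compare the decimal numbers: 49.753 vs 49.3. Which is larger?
49.753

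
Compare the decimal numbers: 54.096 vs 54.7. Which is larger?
54.7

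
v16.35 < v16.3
False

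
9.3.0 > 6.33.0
True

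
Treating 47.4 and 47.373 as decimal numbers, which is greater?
47.4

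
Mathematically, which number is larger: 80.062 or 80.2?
80.2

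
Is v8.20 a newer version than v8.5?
Yes. Version numbers are compared segment by segment as integers, not as decimals: minor version 20 > 5, so v8.20 > v8.5 (even though the decimal 8.20 < 8.5).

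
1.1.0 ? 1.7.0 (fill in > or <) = <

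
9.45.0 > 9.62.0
False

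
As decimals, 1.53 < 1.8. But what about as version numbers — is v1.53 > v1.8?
True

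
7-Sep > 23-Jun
True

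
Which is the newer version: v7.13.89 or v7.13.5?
v7.13.89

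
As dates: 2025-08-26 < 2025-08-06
False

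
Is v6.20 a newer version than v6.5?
Yes. Version numbers are compared segment by segment as integers, not as decimals: minor version 20 > 5, so v6.20 > v6.5 (even though the decimal 6.20 < 6.5).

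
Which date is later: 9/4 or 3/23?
9/4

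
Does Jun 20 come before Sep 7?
Yes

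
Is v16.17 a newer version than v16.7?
Yes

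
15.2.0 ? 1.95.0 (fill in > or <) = >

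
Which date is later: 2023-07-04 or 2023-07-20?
2023-07-20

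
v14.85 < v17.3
True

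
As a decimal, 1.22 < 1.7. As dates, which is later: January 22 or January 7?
January 22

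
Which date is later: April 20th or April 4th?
April 20th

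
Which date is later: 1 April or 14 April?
14 April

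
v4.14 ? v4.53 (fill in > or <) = <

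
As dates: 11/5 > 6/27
True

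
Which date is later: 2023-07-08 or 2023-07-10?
2023-07-10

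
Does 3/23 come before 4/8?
Yes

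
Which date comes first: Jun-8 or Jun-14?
Jun-8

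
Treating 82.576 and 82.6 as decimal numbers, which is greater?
82.6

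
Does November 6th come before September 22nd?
No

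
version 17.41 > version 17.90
False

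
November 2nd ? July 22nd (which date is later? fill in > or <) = >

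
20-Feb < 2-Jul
True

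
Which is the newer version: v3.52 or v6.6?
v6.6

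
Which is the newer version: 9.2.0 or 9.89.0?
9.89.0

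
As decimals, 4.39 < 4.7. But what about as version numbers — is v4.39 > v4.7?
True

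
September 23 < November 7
True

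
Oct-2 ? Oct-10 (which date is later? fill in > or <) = <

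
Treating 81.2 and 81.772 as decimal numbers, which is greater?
81.772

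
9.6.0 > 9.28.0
False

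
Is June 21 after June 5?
Yes. Day 21 comes after day 5 in June — this is a date comparison, not a decimal one (the decimal 6.21 would be smaller than 6.5).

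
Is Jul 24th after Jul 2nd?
Yes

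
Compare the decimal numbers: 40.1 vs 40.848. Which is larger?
40.848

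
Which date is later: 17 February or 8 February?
17 February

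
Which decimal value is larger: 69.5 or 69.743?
69.743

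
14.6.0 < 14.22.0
True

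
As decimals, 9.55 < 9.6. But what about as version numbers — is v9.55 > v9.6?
True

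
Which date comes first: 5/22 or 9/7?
5/22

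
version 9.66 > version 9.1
True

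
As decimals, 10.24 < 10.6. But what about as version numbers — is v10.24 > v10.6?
True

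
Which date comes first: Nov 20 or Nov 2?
Nov 2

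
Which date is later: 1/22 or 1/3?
1/22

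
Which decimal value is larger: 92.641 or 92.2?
92.641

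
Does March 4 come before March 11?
Yes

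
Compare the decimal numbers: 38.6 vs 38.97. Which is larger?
38.97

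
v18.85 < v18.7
False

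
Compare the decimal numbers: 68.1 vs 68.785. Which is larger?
68.785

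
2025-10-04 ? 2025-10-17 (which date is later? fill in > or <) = <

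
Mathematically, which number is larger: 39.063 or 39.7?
39.7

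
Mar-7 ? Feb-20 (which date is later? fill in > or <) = >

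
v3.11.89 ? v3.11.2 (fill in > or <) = >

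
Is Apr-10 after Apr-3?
Yes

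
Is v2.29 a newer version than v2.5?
Yes. Version numbers are compared segment by segment as integers, not as decimals: minor version 29 > 5, so v2.29 > v2.5 (even though the decimal 2.29 < 2.5).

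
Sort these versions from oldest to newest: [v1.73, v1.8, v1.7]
[v1.7, v1.8, v1.73]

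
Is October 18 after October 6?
Yes. Day 18 comes after day 6 in October — this is a date comparison, not a decimal one (the decimal 10.18 would be smaller than 10.6).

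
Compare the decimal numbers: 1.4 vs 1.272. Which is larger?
1.4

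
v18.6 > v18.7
False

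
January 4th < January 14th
True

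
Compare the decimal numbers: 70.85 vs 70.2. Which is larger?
70.85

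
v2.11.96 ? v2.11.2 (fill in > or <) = >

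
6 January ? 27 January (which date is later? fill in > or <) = <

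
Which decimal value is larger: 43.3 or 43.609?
43.609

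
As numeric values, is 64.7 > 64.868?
False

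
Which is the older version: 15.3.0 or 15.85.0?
15.3.0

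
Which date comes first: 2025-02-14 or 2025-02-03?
2025-02-03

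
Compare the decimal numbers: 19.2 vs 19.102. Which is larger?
19.2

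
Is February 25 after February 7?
Yes. Day 25 comes after day 7 in February — this is a date comparison, not a decimal one (the decimal 2.25 would be smaller than 2.7).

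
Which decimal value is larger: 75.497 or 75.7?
75.7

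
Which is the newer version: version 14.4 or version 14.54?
version 14.54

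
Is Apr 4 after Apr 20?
No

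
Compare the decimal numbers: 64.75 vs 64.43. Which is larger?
64.75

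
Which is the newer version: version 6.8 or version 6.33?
version 6.33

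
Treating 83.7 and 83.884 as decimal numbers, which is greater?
83.884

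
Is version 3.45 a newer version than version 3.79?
No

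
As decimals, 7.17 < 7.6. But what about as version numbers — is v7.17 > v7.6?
True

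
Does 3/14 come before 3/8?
No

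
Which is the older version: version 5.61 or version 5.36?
version 5.36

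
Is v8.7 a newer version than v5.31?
Yes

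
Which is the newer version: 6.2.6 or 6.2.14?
6.2.14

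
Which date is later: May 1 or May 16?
May 16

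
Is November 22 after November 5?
Yes. Day 22 comes after day 5 in November — this is a date comparison, not a decimal one (the decimal 11.22 would be smaller than 11.5).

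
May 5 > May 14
False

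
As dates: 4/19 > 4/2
True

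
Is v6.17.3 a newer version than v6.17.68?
No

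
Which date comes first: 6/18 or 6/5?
6/5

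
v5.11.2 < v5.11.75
True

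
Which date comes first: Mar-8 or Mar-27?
Mar-8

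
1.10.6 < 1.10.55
True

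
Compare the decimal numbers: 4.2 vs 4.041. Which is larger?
4.2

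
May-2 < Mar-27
False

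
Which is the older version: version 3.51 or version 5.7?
version 3.51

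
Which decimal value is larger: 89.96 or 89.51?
89.96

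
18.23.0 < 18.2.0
False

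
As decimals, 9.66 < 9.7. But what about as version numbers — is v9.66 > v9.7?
True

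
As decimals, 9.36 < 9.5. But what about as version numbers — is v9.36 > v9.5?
True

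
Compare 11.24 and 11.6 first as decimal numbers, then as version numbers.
As decimals: 11.24 < 11.6. As versions: v11.24 > v11.6 (minor version 24 > 6).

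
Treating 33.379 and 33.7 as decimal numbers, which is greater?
33.7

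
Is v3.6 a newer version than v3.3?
Yes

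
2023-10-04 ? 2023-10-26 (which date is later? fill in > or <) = <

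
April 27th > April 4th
True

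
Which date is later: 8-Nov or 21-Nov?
21-Nov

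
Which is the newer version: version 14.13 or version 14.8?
version 14.13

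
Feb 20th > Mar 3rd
False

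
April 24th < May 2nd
True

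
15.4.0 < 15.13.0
True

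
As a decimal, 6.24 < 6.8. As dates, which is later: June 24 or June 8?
June 24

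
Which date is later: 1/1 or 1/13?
1/13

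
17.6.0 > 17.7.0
False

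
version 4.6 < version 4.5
False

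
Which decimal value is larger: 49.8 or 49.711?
49.8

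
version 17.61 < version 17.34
False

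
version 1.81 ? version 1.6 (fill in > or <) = >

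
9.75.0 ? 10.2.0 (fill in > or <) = <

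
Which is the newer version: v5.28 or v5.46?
v5.46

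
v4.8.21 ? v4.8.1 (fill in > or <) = >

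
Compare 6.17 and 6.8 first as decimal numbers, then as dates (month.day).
As decimals: 6.17 < 6.8. As dates: 6/17 is later than 6/8 (day 17 > day 8).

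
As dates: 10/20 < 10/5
False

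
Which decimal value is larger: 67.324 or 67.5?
67.5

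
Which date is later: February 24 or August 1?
August 1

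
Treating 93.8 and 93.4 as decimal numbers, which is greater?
93.8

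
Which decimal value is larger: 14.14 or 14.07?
14.14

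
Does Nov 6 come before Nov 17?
Yes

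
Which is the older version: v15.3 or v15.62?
v15.3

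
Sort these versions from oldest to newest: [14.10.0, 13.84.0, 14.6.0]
[13.84.0, 14.6.0, 14.10.0]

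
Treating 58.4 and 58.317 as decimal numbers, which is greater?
58.4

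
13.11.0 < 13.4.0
False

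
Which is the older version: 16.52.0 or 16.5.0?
16.5.0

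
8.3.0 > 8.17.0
False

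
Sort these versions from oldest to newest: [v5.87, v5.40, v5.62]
[v5.40, v5.62, v5.87]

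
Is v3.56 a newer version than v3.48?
Yes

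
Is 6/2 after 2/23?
Yes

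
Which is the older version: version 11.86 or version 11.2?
version 11.2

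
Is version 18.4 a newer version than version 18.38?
No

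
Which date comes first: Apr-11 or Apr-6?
Apr-6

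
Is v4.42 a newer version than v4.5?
Yes. Version numbers are compared segment by segment as integers, not as decimals: minor version 42 > 5, so v4.42 > v4.5 (even though the decimal 4.42 < 4.5).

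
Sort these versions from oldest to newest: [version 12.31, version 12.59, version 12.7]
[version 12.7, version 12.31, version 12.59]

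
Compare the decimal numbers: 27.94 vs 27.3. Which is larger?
27.94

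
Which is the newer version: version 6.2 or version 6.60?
version 6.60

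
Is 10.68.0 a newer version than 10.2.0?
Yes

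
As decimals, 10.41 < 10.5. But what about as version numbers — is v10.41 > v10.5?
True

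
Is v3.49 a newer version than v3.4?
Yes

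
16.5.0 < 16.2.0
False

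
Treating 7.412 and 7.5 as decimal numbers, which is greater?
7.5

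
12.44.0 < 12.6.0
False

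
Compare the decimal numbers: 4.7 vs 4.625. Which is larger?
4.7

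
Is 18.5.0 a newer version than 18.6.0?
No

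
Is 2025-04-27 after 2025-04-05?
Yes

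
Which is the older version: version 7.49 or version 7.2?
version 7.2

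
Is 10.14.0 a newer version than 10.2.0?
Yes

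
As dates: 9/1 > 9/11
False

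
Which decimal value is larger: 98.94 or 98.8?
98.94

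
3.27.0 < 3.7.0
False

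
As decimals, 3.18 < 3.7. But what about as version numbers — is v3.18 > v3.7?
True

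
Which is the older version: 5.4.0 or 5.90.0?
5.4.0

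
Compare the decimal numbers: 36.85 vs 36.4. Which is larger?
36.85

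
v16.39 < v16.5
False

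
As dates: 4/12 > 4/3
True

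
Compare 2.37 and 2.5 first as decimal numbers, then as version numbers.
As decimals: 2.37 < 2.5. As versions: v2.37 > v2.5 (minor version 37 > 5).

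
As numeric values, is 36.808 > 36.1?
True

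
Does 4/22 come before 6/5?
Yes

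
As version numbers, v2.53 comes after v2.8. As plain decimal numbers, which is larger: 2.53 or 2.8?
2.8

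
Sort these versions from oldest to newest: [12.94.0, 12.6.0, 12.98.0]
[12.6.0, 12.94.0, 12.98.0]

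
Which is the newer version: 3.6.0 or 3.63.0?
3.63.0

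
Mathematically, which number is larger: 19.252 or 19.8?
19.8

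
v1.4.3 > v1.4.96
False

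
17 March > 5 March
True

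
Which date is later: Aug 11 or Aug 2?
Aug 11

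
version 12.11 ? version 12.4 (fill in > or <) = >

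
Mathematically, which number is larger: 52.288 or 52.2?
52.288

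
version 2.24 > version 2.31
False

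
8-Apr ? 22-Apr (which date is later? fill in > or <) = <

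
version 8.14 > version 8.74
False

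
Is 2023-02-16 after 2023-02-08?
Yes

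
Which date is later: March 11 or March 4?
March 11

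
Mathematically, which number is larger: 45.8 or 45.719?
45.8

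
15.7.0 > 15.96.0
False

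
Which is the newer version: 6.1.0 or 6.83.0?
6.83.0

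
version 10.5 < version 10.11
True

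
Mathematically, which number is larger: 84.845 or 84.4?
84.845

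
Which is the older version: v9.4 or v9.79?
v9.4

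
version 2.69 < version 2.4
False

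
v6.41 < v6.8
False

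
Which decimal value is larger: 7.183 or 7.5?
7.5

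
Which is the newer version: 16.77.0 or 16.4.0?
16.77.0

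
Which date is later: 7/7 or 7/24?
7/24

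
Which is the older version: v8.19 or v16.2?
v8.19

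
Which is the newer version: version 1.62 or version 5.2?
version 5.2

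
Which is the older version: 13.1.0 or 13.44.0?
13.1.0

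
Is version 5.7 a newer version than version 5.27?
No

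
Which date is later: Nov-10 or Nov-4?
Nov-10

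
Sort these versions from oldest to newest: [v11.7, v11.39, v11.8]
[v11.7, v11.8, v11.39]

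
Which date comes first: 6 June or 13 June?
6 June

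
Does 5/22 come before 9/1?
Yes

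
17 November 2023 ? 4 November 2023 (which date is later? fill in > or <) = >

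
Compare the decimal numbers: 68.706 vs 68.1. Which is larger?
68.706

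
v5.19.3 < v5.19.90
True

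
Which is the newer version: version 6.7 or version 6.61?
version 6.61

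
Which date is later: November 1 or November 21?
November 21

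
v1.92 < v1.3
False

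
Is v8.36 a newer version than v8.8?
Yes. Version numbers are compared segment by segment as integers, not as decimals: minor version 36 > 8, so v8.36 > v8.8 (even though the decimal 8.36 < 8.8).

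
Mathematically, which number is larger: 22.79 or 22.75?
22.79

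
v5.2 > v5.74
False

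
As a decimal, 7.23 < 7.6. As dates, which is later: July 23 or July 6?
July 23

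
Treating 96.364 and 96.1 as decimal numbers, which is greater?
96.364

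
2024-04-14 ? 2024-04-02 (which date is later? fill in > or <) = >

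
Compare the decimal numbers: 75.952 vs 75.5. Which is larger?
75.952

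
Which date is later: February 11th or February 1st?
February 11th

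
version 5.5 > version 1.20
True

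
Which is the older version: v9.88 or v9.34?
v9.34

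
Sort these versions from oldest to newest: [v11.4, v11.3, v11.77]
[v11.3, v11.4, v11.77]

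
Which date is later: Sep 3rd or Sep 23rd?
Sep 23rd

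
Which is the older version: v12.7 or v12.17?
v12.7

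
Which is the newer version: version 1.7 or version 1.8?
version 1.8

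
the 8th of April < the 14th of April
True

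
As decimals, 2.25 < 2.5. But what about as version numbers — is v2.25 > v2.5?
True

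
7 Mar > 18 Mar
False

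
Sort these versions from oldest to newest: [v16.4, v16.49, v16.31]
[v16.4, v16.31, v16.49]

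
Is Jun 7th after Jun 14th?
No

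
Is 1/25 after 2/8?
No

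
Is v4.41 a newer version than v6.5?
No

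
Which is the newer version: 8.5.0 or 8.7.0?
8.7.0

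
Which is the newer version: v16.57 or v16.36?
v16.57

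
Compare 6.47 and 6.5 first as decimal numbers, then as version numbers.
As decimals: 6.47 < 6.5. As versions: v6.47 > v6.5 (minor version 47 > 5).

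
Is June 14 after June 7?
Yes. Day 14 comes after day 7 in June — this is a date comparison, not a decimal one (the decimal 6.14 would be smaller than 6.7).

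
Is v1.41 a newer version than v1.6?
Yes. Version numbers are compared segment by segment as integers, not as decimals: minor version 41 > 6, so v1.41 > v1.6 (even though the decimal 1.41 < 1.6).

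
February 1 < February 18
True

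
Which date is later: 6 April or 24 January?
6 April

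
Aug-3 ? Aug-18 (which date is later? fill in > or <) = <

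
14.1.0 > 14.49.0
False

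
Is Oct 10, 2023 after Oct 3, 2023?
Yes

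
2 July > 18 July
False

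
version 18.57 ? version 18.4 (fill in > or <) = >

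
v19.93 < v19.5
False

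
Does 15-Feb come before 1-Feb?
No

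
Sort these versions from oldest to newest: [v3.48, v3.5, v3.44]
[v3.5, v3.44, v3.48]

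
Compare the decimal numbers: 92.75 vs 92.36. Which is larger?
92.75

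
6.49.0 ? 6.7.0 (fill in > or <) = >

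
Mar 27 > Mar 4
True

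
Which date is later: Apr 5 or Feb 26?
Apr 5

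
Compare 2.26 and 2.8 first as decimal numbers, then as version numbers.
As decimals: 2.26 < 2.8. As versions: v2.26 > v2.8 (minor version 26 > 8).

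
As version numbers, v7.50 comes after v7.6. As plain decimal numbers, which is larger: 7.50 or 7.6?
7.6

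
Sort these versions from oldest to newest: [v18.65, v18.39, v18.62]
[v18.39, v18.62, v18.65]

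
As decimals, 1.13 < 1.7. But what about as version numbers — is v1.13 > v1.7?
True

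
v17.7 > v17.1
True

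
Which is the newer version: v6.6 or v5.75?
v6.6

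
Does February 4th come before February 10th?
Yes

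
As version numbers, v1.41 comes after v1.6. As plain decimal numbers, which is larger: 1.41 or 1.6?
1.6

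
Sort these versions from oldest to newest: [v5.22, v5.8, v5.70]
[v5.8, v5.22, v5.70]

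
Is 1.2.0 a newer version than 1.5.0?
No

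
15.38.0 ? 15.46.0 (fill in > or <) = <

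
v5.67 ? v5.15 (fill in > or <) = >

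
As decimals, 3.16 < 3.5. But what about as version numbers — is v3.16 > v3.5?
True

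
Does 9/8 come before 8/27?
No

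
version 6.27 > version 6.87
False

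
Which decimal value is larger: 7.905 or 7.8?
7.905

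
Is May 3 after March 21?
Yes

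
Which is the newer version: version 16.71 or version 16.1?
version 16.71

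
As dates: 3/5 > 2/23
True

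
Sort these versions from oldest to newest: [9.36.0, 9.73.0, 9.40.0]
[9.36.0, 9.40.0, 9.73.0]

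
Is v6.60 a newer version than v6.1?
Yes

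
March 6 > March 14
False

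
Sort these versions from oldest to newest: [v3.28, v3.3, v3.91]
[v3.3, v3.28, v3.91]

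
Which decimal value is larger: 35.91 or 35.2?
35.91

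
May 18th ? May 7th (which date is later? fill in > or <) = >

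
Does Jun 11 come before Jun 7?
No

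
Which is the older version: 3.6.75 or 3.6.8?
3.6.8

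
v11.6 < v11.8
True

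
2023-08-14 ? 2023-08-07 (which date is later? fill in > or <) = >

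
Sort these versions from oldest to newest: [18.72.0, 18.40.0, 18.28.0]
[18.28.0, 18.40.0, 18.72.0]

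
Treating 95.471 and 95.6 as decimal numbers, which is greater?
95.6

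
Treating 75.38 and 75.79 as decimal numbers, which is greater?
75.79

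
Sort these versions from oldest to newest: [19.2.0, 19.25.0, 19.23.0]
[19.2.0, 19.23.0, 19.25.0]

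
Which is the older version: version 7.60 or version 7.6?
version 7.6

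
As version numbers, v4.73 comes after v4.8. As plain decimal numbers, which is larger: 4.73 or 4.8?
4.8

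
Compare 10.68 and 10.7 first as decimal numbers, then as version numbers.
As decimals: 10.68 < 10.7. As versions: v10.68 > v10.7 (minor version 68 > 7).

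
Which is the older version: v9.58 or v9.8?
v9.8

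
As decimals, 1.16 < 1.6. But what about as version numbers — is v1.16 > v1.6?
True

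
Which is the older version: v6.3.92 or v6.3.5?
v6.3.5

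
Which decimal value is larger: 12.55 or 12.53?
12.55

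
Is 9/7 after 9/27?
No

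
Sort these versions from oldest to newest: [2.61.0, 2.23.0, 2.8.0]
[2.8.0, 2.23.0, 2.61.0]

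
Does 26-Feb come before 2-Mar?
Yes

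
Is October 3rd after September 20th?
Yes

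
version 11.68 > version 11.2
True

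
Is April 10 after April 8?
Yes. Day 10 comes after day 8 in April — this is a date comparison, not a decimal one (the decimal 4.10 would be smaller than 4.8).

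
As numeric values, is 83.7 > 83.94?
False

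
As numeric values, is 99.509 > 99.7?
False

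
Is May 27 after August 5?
No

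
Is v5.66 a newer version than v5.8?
Yes. Version numbers are compared segment by segment as integers, not as decimals: minor version 66 > 8, so v5.66 > v5.8 (even though the decimal 5.66 < 5.8).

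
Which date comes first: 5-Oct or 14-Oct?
5-Oct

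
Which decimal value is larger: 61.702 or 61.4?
61.702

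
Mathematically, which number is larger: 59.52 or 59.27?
59.52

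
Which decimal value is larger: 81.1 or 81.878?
81.878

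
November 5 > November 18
False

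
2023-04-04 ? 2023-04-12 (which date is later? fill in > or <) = <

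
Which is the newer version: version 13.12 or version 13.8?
version 13.12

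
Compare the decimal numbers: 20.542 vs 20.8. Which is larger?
20.8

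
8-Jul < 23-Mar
False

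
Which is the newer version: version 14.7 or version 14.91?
version 14.91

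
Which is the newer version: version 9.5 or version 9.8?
version 9.8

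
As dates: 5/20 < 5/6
False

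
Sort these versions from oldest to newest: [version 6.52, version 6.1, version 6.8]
[version 6.1, version 6.8, version 6.52]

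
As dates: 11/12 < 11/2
False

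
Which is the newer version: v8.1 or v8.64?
v8.64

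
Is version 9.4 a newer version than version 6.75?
Yes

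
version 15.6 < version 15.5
False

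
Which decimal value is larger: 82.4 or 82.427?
82.427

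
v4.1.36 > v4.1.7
True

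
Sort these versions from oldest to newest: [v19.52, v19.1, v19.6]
[v19.1, v19.6, v19.52]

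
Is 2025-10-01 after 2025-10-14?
No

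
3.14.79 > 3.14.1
True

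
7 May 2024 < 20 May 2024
True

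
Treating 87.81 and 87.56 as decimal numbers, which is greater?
87.81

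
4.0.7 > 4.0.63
False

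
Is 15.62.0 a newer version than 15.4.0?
Yes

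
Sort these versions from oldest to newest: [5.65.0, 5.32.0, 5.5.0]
[5.5.0, 5.32.0, 5.65.0]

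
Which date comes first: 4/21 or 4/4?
4/4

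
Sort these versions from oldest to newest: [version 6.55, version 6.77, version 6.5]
[version 6.5, version 6.55, version 6.77]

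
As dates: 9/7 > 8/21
True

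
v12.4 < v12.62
True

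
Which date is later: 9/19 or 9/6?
9/19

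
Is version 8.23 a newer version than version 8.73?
No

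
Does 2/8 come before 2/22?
Yes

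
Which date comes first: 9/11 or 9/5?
9/5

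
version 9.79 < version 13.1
True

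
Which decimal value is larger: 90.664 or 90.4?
90.664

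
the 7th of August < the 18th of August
True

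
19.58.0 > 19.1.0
True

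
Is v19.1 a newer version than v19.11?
No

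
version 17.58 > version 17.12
True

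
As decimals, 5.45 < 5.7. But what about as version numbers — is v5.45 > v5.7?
True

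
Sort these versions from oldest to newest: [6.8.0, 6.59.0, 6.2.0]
[6.2.0, 6.8.0, 6.59.0]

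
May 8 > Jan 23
True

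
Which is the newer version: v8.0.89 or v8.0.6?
v8.0.89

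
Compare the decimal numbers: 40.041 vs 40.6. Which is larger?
40.6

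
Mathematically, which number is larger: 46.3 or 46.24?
46.3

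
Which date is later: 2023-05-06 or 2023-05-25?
2023-05-25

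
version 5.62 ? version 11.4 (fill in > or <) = <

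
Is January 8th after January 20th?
No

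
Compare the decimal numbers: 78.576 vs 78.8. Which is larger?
78.8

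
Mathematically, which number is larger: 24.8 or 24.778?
24.8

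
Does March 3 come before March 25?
Yes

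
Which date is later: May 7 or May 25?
May 25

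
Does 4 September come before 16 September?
Yes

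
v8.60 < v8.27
False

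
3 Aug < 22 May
False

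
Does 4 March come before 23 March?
Yes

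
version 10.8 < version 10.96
True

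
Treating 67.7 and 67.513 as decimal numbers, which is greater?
67.7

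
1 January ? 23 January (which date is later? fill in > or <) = <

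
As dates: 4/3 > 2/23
True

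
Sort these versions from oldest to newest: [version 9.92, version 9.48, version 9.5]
[version 9.5, version 9.48, version 9.92]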